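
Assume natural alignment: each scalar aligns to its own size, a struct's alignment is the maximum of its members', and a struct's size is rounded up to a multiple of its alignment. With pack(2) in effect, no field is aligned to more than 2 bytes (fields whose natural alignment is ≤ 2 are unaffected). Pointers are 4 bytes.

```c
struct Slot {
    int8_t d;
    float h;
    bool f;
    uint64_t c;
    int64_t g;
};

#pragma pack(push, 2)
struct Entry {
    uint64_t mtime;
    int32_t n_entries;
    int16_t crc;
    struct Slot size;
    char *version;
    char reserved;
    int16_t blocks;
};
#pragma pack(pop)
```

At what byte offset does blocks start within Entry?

Slot: d at 0 (size 1, align 1) → ends 1; pad 3 to align 4 for h; h at 4 (size 4, align 4) → ends 8; f at 8 (size 1, align 1) → ends 9; pad 7 to align 8 for c; c at 16 (size 8, align 8) → ends 24; g at 24 (size 8, align 8) → ends 32; total 32 bytes, alignment 8
mtime at 0 (size 8, align 2) → ends 8
n_entries at 8 (size 4, align 2) → ends 12
crc at 12 (size 2, align 2) → ends 14
size at 14 (size 32, align 2) → ends 46
version at 46 (size 4, align 2) → ends 50
reserved at 50 (size 1, align 1) → ends 51
pad 1 to align 2 for blocks
blocks at 52 (size 2, align 2) → ends 54

52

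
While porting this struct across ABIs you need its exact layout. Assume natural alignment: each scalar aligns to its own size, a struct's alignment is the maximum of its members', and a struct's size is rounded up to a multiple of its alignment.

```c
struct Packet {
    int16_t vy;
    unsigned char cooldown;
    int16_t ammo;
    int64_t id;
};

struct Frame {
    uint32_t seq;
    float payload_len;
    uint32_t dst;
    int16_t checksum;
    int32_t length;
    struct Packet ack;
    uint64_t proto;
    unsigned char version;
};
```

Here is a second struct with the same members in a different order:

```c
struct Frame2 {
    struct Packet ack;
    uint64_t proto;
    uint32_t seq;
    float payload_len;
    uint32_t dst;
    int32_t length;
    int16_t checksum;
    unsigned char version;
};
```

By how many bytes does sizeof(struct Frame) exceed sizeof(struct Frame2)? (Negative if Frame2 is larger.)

Packet: @0: vy [2B, align 2] → 2; @2: cooldown [1B, align 1] → 3; +1 pad (align 2); @4: ammo [2B, align 2] → 6; +2 pad (align 8); @8: id [8B, align 8] → 16; size 16, align 8
@0: seq [4B, align 4] → 4
@4: payload_len [4B, align 4] → 8
@8: dst [4B, align 4] → 12
@12: checksum [2B, align 2] → 14
+2 pad (align 4)
@16: length [4B, align 4] → 20
+4 pad (align 8)
@24: ack [16B, align 8] → 40
@40: proto [8B, align 8] → 48
@48: version [1B, align 1] → 49
+7 tail pad (align 8)
size 56, align 8
— Frame2 —
@0: ack [16B, align 8] → 16
@16: proto [8B, align 8] → 24
@24: seq [4B, align 4] → 28
@28: payload_len [4B, align 4] → 32
@32: dst [4B, align 4] → 36
@36: length [4B, align 4] → 40
@40: checksum [2B, align 2] → 42
@42: version [1B, align 1] → 43
+5 tail pad (align 8)
size 48, align 8
56 − 48 = 8

8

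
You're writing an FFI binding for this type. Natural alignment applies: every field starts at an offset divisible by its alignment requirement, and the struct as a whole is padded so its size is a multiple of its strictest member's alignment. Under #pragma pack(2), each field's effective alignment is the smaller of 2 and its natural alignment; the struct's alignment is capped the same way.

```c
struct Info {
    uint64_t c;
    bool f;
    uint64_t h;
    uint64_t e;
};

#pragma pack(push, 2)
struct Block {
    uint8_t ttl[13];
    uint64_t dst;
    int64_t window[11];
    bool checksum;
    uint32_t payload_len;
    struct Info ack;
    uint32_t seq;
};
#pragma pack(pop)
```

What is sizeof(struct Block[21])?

Info: c at 0 (size 8, align 8) → ends 8; f at 8 (size 1, align 1) → ends 9; pad 7 to align 8 for h; h at 16 (size 8, align 8) → ends 24; e at 24 (size 8, align 8) → ends 32; total 32 bytes, alignment 8
ttl at 0 (size 13, align 1) → ends 13
pad 1 to align 2 for dst
dst at 14 (size 8, align 2) → ends 22
window at 22 (size 88, align 2) → ends 110
checksum at 110 (size 1, align 1) → ends 111
pad 1 to align 2 for payload_len
payload_len at 112 (size 4, align 2) → ends 116
ack at 116 (size 32, align 2) → ends 148
seq at 148 (size 4, align 2) → ends 152
total 152 bytes, alignment 2
array of 21: 21 × 152 = 3192

3192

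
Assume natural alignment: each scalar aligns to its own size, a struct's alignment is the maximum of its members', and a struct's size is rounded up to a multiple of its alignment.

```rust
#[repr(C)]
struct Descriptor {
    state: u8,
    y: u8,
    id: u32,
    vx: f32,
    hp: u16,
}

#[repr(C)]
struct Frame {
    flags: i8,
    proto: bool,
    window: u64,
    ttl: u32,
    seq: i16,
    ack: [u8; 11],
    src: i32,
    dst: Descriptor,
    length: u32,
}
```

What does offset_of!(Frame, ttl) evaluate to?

16

Descriptor: @0: state [1B, align 1] → 1; @1: y [1B, align 1] → 2; +2 pad (align 4); @4: id [4B, align 4] → 8; @8: vx [4B, align 4] → 12; @12: hp [2B, align 2] → 14; +2 tail pad (align 4); size 16, align 4
@0: flags [1B, align 1] → 1
@1: proto [1B, align 1] → 2
+6 pad (align 8)
@8: window [8B, align 8] → 16
@16: ttl [4B, align 4] → 20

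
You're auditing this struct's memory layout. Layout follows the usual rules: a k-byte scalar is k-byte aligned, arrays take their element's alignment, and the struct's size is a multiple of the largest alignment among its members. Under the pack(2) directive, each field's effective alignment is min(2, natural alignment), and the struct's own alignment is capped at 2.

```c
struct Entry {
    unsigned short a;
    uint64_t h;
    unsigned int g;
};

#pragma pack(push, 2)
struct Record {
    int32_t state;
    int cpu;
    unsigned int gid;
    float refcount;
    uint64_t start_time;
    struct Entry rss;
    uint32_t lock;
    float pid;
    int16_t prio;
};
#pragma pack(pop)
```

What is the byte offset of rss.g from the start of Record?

40

Entry: @0: a [2B, align 2] → 2; +6 pad (align 8); @8: h [8B, align 8] → 16; @16: g [4B, align 4] → 20; +4 tail pad (align 8); size 24, align 8
@0: state [4B, align 2] → 4
@4: cpu [4B, align 2] → 8
@8: gid [4B, align 2] → 12
@12: refcount [4B, align 2] → 16
@16: start_time [8B, align 2] → 24
@24: rss [24B, align 2] → 48
within Entry: g at 16
24 + 16 = 40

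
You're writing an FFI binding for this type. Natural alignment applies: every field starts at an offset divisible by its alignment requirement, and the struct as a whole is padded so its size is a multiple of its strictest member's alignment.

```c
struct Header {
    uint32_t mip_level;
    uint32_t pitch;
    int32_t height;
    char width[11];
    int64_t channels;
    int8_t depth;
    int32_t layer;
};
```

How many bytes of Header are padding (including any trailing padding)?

0..4  mip_level  (4B, 4-aligned)
4..8  pitch  (4B, 4-aligned)
8..12  height  (4B, 4-aligned)
12..23  width  (11B, 1-aligned)
23..24  -- padding (1B)
24..32  channels  (8B, 8-aligned)
32..33  depth  (1B, 1-aligned)
33..36  -- padding (3B)
36..40  layer  (4B, 4-aligned)
sizeof = 40, alignof = 8
data bytes 36, size 40 → padding 4

4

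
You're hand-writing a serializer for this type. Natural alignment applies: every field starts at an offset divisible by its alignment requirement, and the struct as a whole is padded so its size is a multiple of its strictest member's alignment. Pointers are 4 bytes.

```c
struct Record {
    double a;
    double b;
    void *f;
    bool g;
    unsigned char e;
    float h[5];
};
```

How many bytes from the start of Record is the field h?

24

0..8  a  (8B, 8-aligned)
8..16  b  (8B, 8-aligned)
16..20  f  (4B, 4-aligned)
20..21  g  (1B, 1-aligned)
21..22  e  (1B, 1-aligned)
22..24  -- padding (2B)
24..44  h  (20B, 4-aligned)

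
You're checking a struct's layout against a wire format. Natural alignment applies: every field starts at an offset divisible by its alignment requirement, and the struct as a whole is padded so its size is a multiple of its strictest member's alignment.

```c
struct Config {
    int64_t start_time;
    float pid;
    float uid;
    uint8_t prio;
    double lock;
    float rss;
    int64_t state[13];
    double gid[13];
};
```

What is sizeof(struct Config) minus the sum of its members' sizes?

start_time at 0 (size 8, align 8) → ends 8
pid at 8 (size 4, align 4) → ends 12
uid at 12 (size 4, align 4) → ends 16
prio at 16 (size 1, align 1) → ends 17
pad 7 to align 8 for lock
lock at 24 (size 8, align 8) → ends 32
rss at 32 (size 4, align 4) → ends 36
pad 4 to align 8 for state
state at 40 (size 104, align 8) → ends 144
gid at 144 (size 104, align 8) → ends 248
total 248 bytes, alignment 8
data bytes 237, size 248 → padding 11

11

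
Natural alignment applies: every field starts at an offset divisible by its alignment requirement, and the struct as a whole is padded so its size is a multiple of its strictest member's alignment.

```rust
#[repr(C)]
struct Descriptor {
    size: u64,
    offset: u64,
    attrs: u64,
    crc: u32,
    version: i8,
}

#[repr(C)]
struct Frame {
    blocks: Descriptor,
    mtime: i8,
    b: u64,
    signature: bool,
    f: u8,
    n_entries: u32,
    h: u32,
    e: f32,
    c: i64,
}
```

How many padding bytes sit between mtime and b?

Descriptor: 0..8  size  (8B, 8-aligned); 8..16  offset  (8B, 8-aligned); 16..24  attrs  (8B, 8-aligned); 24..28  crc  (4B, 4-aligned); 28..29  version  (1B, 1-aligned); 29..32  -- tail padding (3B); sizeof = 32, alignof = 8
0..32  blocks  (32B, 8-aligned)
32..33  mtime  (1B, 1-aligned)
33..40  -- padding (7B)
40..48  b  (8B, 8-aligned)

7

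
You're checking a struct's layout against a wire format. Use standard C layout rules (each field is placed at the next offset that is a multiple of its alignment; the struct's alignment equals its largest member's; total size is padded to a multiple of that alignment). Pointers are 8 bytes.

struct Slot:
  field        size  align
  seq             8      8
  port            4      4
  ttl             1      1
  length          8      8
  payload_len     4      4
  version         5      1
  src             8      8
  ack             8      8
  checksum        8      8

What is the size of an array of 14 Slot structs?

896

@0: seq [8B, align 8] → 8
@8: port [4B, align 4] → 12
@12: ttl [1B, align 1] → 13
+3 pad (align 8)
@16: length [8B, align 8] → 24
@24: payload_len [4B, align 4] → 28
@28: version [5B, align 1] → 33
+7 pad (align 8)
@40: src [8B, align 8] → 48
@48: ack [8B, align 8] → 56
@56: checksum [8B, align 8] → 64
size 64, align 8
array of 14: 14 × 64 = 896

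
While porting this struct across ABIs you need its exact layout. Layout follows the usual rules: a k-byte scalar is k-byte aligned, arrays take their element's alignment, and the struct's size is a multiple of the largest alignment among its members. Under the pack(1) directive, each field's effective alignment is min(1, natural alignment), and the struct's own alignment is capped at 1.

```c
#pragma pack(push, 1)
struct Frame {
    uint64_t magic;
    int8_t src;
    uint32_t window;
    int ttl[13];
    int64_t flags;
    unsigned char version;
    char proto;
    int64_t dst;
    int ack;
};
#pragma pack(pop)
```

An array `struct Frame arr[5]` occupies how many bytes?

435

0..8  magic  (8B, 1-aligned)
8..9  src  (1B, 1-aligned)
9..13  window  (4B, 1-aligned)
13..65  ttl  (52B, 1-aligned)
65..73  flags  (8B, 1-aligned)
73..74  version  (1B, 1-aligned)
74..75  proto  (1B, 1-aligned)
75..83  dst  (8B, 1-aligned)
83..87  ack  (4B, 1-aligned)
sizeof = 87, alignof = 1
array of 5: 5 × 87 = 435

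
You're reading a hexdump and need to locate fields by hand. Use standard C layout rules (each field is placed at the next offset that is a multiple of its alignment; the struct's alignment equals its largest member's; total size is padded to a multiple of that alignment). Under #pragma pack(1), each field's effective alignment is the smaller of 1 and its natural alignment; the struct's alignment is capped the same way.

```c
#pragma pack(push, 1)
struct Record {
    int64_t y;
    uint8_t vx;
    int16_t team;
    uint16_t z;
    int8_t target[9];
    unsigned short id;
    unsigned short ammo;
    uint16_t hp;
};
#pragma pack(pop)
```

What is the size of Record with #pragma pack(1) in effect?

28

@0: y [8B, align 1] → 8
@8: vx [1B, align 1] → 9
@9: team [2B, align 1] → 11
@11: z [2B, align 1] → 13
@13: target [9B, align 1] → 22
@22: id [2B, align 1] → 24
@24: ammo [2B, align 1] → 26
@26: hp [2B, align 1] → 28
size 28, align 1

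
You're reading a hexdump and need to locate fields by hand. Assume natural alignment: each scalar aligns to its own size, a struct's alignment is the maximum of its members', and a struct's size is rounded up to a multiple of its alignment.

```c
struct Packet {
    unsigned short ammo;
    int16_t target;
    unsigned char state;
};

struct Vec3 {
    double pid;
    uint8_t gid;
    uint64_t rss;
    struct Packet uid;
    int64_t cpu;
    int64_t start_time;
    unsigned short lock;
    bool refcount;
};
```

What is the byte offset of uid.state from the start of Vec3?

Packet: 0..2  ammo  (2B, 2-aligned); 2..4  target  (2B, 2-aligned); 4..5  state  (1B, 1-aligned); 5..6  -- tail padding (1B); sizeof = 6, alignof = 2
0..8  pid  (8B, 8-aligned)
8..9  gid  (1B, 1-aligned)
9..16  -- padding (7B)
16..24  rss  (8B, 8-aligned)
24..30  uid  (6B, 2-aligned)
within Packet: state at 4
24 + 4 = 28

28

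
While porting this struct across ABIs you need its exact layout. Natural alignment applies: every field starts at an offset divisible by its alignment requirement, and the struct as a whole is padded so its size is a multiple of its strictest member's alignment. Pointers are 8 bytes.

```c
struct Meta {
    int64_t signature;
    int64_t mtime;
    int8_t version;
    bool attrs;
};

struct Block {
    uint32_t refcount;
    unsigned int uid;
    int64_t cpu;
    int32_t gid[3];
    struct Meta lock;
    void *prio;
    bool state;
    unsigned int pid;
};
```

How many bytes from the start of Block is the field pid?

Meta: @0: signature [8B, align 8] → 8; @8: mtime [8B, align 8] → 16; @16: version [1B, align 1] → 17; @17: attrs [1B, align 1] → 18; +6 tail pad (align 8); size 24, align 8
@0: refcount [4B, align 4] → 4
@4: uid [4B, align 4] → 8
@8: cpu [8B, align 8] → 16
@16: gid [12B, align 4] → 28
+4 pad (align 8)
@32: lock [24B, align 8] → 56
@56: prio [8B, align 8] → 64
@64: state [1B, align 1] → 65
+3 pad (align 4)
@68: pid [4B, align 4] → 72

68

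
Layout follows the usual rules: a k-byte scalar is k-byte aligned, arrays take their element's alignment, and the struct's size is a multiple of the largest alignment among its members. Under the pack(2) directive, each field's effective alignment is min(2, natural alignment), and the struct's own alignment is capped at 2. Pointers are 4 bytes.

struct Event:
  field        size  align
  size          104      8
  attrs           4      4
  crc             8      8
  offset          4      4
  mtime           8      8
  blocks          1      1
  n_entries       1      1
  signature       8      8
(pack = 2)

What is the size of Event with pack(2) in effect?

138

size at 0 (size 104, align 2) → ends 104
attrs at 104 (size 4, align 2) → ends 108
crc at 108 (size 8, align 2) → ends 116
offset at 116 (size 4, align 2) → ends 120
mtime at 120 (size 8, align 2) → ends 128
blocks at 128 (size 1, align 1) → ends 129
n_entries at 129 (size 1, align 1) → ends 130
signature at 130 (size 8, align 2) → ends 138
total 138 bytes, alignment 2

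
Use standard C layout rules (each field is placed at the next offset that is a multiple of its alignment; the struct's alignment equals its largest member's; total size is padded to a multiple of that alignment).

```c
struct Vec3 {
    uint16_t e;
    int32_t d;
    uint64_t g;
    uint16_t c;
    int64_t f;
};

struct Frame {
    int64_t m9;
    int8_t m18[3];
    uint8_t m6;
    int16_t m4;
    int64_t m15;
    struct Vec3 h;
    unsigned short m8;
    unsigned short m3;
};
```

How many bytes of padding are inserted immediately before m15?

2

Vec3: 0..2  e  (2B, 2-aligned); 2..4  -- padding (2B); 4..8  d  (4B, 4-aligned); 8..16  g  (8B, 8-aligned); 16..18  c  (2B, 2-aligned); 18..24  -- padding (6B); 24..32  f  (8B, 8-aligned); sizeof = 32, alignof = 8
0..8  m9  (8B, 8-aligned)
8..11  m18  (3B, 1-aligned)
11..12  m6  (1B, 1-aligned)
12..14  m4  (2B, 2-aligned)
14..16  -- padding (2B)
16..24  m15  (8B, 8-aligned)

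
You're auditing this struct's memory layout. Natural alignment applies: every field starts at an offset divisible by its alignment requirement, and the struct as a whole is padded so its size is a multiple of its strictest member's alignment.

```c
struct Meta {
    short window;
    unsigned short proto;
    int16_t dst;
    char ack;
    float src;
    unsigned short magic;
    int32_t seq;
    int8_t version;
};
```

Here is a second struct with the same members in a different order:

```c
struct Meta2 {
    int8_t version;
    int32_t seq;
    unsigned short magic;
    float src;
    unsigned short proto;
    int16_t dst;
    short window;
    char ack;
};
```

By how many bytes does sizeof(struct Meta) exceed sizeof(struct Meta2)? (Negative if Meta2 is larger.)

0..2  window  (2B, 2-aligned)
2..4  proto  (2B, 2-aligned)
4..6  dst  (2B, 2-aligned)
6..7  ack  (1B, 1-aligned)
7..8  -- padding (1B)
8..12  src  (4B, 4-aligned)
12..14  magic  (2B, 2-aligned)
14..16  -- padding (2B)
16..20  seq  (4B, 4-aligned)
20..21  version  (1B, 1-aligned)
21..24  -- tail padding (3B)
sizeof = 24, alignof = 4
— Meta2 —
0..1  version  (1B, 1-aligned)
1..4  -- padding (3B)
4..8  seq  (4B, 4-aligned)
8..10  magic  (2B, 2-aligned)
10..12  -- padding (2B)
12..16  src  (4B, 4-aligned)
16..18  proto  (2B, 2-aligned)
18..20  dst  (2B, 2-aligned)
20..22  window  (2B, 2-aligned)
22..23  ack  (1B, 1-aligned)
23..24  -- tail padding (1B)
sizeof = 24, alignof = 4
24 − 24 = 0

0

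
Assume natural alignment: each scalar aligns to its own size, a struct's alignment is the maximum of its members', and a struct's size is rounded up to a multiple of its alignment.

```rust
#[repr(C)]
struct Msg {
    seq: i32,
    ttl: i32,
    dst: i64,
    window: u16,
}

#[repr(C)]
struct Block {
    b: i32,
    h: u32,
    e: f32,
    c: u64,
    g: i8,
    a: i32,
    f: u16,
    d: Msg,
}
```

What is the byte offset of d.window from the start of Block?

56

Msg: seq at 0 (size 4, align 4) → ends 4; ttl at 4 (size 4, align 4) → ends 8; dst at 8 (size 8, align 8) → ends 16; window at 16 (size 2, align 2) → ends 18; tail pad 6 to reach multiple of 8; total 24 bytes, alignment 8
b at 0 (size 4, align 4) → ends 4
h at 4 (size 4, align 4) → ends 8
e at 8 (size 4, align 4) → ends 12
pad 4 to align 8 for c
c at 16 (size 8, align 8) → ends 24
g at 24 (size 1, align 1) → ends 25
pad 3 to align 4 for a
a at 28 (size 4, align 4) → ends 32
f at 32 (size 2, align 2) → ends 34
pad 6 to align 8 for d
d at 40 (size 24, align 8) → ends 64
within Msg: window at 16
40 + 16 = 56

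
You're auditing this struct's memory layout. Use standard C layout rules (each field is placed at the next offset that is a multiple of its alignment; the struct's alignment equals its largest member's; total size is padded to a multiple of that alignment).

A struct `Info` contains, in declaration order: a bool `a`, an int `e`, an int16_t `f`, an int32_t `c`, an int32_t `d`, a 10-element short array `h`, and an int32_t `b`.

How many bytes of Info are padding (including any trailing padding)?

5

@0: a [1B, align 1] → 1
+3 pad (align 4)
@4: e [4B, align 4] → 8
@8: f [2B, align 2] → 10
+2 pad (align 4)
@12: c [4B, align 4] → 16
@16: d [4B, align 4] → 20
@20: h [20B, align 2] → 40
@40: b [4B, align 4] → 44
size 44, align 4
data bytes 39, size 44 → padding 5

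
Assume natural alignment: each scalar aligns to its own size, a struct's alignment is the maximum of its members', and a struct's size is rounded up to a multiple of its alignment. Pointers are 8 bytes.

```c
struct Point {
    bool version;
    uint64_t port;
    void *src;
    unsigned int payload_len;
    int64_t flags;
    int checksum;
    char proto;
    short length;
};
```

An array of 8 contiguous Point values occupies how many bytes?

version at 0 (size 1, align 1) → ends 1
pad 7 to align 8 for port
port at 8 (size 8, align 8) → ends 16
src at 16 (size 8, align 8) → ends 24
payload_len at 24 (size 4, align 4) → ends 28
pad 4 to align 8 for flags
flags at 32 (size 8, align 8) → ends 40
checksum at 40 (size 4, align 4) → ends 44
proto at 44 (size 1, align 1) → ends 45
pad 1 to align 2 for length
length at 46 (size 2, align 2) → ends 48
total 48 bytes, alignment 8
array of 8: 8 × 48 = 384

384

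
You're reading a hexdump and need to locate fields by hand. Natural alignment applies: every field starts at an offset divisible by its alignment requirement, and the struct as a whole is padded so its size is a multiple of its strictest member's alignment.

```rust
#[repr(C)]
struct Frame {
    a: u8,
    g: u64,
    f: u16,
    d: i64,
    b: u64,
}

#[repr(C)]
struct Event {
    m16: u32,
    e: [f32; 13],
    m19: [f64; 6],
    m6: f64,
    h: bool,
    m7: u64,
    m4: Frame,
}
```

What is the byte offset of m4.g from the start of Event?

136

Frame: 0..1  a  (1B, 1-aligned); 1..8  -- padding (7B); 8..16  g  (8B, 8-aligned); 16..18  f  (2B, 2-aligned); 18..24  -- padding (6B); 24..32  d  (8B, 8-aligned); 32..40  b  (8B, 8-aligned); sizeof = 40, alignof = 8
0..4  m16  (4B, 4-aligned)
4..56  e  (52B, 4-aligned)
56..104  m19  (48B, 8-aligned)
104..112  m6  (8B, 8-aligned)
112..113  h  (1B, 1-aligned)
113..120  -- padding (7B)
120..128  m7  (8B, 8-aligned)
128..168  m4  (40B, 8-aligned)
within Frame: g at 8
128 + 8 = 136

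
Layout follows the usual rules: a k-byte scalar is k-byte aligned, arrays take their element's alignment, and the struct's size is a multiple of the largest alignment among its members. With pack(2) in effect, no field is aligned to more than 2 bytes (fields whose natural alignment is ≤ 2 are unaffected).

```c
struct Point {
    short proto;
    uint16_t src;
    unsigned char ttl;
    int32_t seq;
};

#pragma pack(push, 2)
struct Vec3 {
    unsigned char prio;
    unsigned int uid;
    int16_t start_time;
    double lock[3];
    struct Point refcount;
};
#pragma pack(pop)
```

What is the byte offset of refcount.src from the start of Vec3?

Point: 0..2  proto  (2B, 2-aligned); 2..4  src  (2B, 2-aligned); 4..5  ttl  (1B, 1-aligned); 5..8  -- padding (3B); 8..12  seq  (4B, 4-aligned); sizeof = 12, alignof = 4
0..1  prio  (1B, 1-aligned)
1..2  -- padding (1B)
2..6  uid  (4B, 2-aligned)
6..8  start_time  (2B, 2-aligned)
8..32  lock  (24B, 2-aligned)
32..44  refcount  (12B, 2-aligned)
within Point: src at 2
32 + 2 = 34

34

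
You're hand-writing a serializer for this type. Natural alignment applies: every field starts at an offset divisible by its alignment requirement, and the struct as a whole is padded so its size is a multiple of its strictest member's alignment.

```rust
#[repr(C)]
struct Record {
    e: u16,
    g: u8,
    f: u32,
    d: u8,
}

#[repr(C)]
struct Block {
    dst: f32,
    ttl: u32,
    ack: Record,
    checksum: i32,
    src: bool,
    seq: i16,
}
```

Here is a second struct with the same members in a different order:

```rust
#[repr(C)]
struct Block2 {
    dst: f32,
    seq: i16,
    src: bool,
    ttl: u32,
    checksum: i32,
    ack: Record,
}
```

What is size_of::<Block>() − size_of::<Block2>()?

0

Record: 0..2  e  (2B, 2-aligned); 2..3  g  (1B, 1-aligned); 3..4  -- padding (1B); 4..8  f  (4B, 4-aligned); 8..9  d  (1B, 1-aligned); 9..12  -- tail padding (3B); sizeof = 12, alignof = 4
0..4  dst  (4B, 4-aligned)
4..8  ttl  (4B, 4-aligned)
8..20  ack  (12B, 4-aligned)
20..24  checksum  (4B, 4-aligned)
24..25  src  (1B, 1-aligned)
25..26  -- padding (1B)
26..28  seq  (2B, 2-aligned)
sizeof = 28, alignof = 4
— Block2 —
0..4  dst  (4B, 4-aligned)
4..6  seq  (2B, 2-aligned)
6..7  src  (1B, 1-aligned)
7..8  -- padding (1B)
8..12  ttl  (4B, 4-aligned)
12..16  checksum  (4B, 4-aligned)
16..28  ack  (12B, 4-aligned)
sizeof = 28, alignof = 4
28 − 28 = 0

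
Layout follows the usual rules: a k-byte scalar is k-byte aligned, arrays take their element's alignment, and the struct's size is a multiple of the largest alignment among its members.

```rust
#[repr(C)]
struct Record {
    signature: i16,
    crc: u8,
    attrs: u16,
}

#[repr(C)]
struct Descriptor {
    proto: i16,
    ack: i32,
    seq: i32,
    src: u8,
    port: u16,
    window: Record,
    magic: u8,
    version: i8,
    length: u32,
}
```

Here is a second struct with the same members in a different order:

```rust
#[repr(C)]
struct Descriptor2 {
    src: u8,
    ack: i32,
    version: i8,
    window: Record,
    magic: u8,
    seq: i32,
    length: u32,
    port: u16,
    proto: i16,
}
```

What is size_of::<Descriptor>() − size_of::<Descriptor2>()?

Record: 0..2  signature  (2B, 2-aligned); 2..3  crc  (1B, 1-aligned); 3..4  -- padding (1B); 4..6  attrs  (2B, 2-aligned); sizeof = 6, alignof = 2
0..2  proto  (2B, 2-aligned)
2..4  -- padding (2B)
4..8  ack  (4B, 4-aligned)
8..12  seq  (4B, 4-aligned)
12..13  src  (1B, 1-aligned)
13..14  -- padding (1B)
14..16  port  (2B, 2-aligned)
16..22  window  (6B, 2-aligned)
22..23  magic  (1B, 1-aligned)
23..24  version  (1B, 1-aligned)
24..28  length  (4B, 4-aligned)
sizeof = 28, alignof = 4
— Descriptor2 —
0..1  src  (1B, 1-aligned)
1..4  -- padding (3B)
4..8  ack  (4B, 4-aligned)
8..9  version  (1B, 1-aligned)
9..10  -- padding (1B)
10..16  window  (6B, 2-aligned)
16..17  magic  (1B, 1-aligned)
17..20  -- padding (3B)
20..24  seq  (4B, 4-aligned)
24..28  length  (4B, 4-aligned)
28..30  port  (2B, 2-aligned)
30..32  proto  (2B, 2-aligned)
sizeof = 32, alignof = 4
28 − 32 = -4

-4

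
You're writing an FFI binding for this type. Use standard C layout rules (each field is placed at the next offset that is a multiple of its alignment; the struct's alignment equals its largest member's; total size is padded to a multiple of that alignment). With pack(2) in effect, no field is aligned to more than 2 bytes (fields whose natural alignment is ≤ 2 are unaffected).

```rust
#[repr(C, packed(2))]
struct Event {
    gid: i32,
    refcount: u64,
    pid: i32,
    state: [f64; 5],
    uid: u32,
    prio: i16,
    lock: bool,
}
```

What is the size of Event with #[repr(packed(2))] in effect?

@0: gid [4B, align 2] → 4
@4: refcount [8B, align 2] → 12
@12: pid [4B, align 2] → 16
@16: state [40B, align 2] → 56
@56: uid [4B, align 2] → 60
@60: prio [2B, align 2] → 62
@62: lock [1B, align 1] → 63
+1 tail pad (align 2)
size 64, align 2

64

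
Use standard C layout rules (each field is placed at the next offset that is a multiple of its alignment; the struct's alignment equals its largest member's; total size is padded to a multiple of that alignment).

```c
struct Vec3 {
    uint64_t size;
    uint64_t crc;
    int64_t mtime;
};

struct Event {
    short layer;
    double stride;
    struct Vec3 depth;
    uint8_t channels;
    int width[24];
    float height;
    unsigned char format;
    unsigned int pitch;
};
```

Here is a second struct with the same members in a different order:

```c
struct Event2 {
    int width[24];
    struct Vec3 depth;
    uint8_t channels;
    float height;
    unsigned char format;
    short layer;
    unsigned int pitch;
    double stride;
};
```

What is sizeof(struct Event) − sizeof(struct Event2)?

8

Vec3: @0: size [8B, align 8] → 8; @8: crc [8B, align 8] → 16; @16: mtime [8B, align 8] → 24; size 24, align 8
@0: layer [2B, align 2] → 2
+6 pad (align 8)
@8: stride [8B, align 8] → 16
@16: depth [24B, align 8] → 40
@40: channels [1B, align 1] → 41
+3 pad (align 4)
@44: width [96B, align 4] → 140
@140: height [4B, align 4] → 144
@144: format [1B, align 1] → 145
+3 pad (align 4)
@148: pitch [4B, align 4] → 152
size 152, align 8
— Event2 —
@0: width [96B, align 4] → 96
@96: depth [24B, align 8] → 120
@120: channels [1B, align 1] → 121
+3 pad (align 4)
@124: height [4B, align 4] → 128
@128: format [1B, align 1] → 129
+1 pad (align 2)
@130: layer [2B, align 2] → 132
@132: pitch [4B, align 4] → 136
@136: stride [8B, align 8] → 144
size 144, align 8
152 − 144 = 8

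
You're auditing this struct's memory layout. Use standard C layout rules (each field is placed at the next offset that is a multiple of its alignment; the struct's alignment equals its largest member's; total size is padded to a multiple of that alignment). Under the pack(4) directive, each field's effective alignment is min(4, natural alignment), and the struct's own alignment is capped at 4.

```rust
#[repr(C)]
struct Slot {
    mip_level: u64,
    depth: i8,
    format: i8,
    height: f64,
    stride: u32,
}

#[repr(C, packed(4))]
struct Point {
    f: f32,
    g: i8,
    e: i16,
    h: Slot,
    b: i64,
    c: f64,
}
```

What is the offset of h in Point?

Slot: mip_level at 0 (size 8, align 8) → ends 8; depth at 8 (size 1, align 1) → ends 9; format at 9 (size 1, align 1) → ends 10; pad 6 to align 8 for height; height at 16 (size 8, align 8) → ends 24; stride at 24 (size 4, align 4) → ends 28; tail pad 4 to reach multiple of 8; total 32 bytes, alignment 8
f at 0 (size 4, align 4) → ends 4
g at 4 (size 1, align 1) → ends 5
pad 1 to align 2 for e
e at 6 (size 2, align 2) → ends 8
h at 8 (size 32, align 4) → ends 40

8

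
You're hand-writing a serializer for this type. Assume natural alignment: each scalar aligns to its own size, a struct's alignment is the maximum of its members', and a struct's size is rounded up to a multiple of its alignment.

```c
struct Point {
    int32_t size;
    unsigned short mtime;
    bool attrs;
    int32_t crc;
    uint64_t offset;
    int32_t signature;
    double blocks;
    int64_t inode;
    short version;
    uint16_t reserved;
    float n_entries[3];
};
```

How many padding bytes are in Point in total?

9

0..4  size  (4B, 4-aligned)
4..6  mtime  (2B, 2-aligned)
6..7  attrs  (1B, 1-aligned)
7..8  -- padding (1B)
8..12  crc  (4B, 4-aligned)
12..16  -- padding (4B)
16..24  offset  (8B, 8-aligned)
24..28  signature  (4B, 4-aligned)
28..32  -- padding (4B)
32..40  blocks  (8B, 8-aligned)
40..48  inode  (8B, 8-aligned)
48..50  version  (2B, 2-aligned)
50..52  reserved  (2B, 2-aligned)
52..64  n_entries  (12B, 4-aligned)
sizeof = 64, alignof = 8
data bytes 55, size 64 → padding 9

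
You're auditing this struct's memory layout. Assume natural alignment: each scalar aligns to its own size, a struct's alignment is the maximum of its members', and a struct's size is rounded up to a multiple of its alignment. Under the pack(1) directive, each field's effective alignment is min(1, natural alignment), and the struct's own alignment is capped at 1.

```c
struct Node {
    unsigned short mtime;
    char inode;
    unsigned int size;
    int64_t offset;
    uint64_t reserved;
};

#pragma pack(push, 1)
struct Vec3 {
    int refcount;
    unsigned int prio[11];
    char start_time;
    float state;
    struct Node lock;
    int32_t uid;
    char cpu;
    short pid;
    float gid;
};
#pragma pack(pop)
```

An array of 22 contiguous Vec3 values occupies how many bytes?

Node: @0: mtime [2B, align 2] → 2; @2: inode [1B, align 1] → 3; +1 pad (align 4); @4: size [4B, align 4] → 8; @8: offset [8B, align 8] → 16; @16: reserved [8B, align 8] → 24; size 24, align 8
@0: refcount [4B, align 1] → 4
@4: prio [44B, align 1] → 48
@48: start_time [1B, align 1] → 49
@49: state [4B, align 1] → 53
@53: lock [24B, align 1] → 77
@77: uid [4B, align 1] → 81
@81: cpu [1B, align 1] → 82
@82: pid [2B, align 1] → 84
@84: gid [4B, align 1] → 88
size 88, align 1
array of 22: 22 × 88 = 1936

1936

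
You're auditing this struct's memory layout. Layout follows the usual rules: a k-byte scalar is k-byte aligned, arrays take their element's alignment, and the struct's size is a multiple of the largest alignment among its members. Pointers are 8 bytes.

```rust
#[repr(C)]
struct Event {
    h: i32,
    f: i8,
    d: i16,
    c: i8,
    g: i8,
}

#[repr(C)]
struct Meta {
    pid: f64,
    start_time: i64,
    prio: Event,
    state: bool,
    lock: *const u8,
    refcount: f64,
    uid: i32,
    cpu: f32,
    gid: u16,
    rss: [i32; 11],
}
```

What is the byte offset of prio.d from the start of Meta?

22

Event: @0: h [4B, align 4] → 4; @4: f [1B, align 1] → 5; +1 pad (align 2); @6: d [2B, align 2] → 8; @8: c [1B, align 1] → 9; @9: g [1B, align 1] → 10; +2 tail pad (align 4); size 12, align 4
@0: pid [8B, align 8] → 8
@8: start_time [8B, align 8] → 16
@16: prio [12B, align 4] → 28
within Event: d at 6
16 + 6 = 22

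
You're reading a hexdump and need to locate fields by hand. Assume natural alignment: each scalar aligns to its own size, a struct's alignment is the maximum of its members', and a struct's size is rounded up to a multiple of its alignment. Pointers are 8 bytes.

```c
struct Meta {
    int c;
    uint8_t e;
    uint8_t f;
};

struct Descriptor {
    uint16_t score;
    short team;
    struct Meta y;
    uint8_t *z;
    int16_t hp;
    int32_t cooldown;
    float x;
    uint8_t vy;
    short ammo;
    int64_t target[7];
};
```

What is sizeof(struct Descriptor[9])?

Meta: c at 0 (size 4, align 4) → ends 4; e at 4 (size 1, align 1) → ends 5; f at 5 (size 1, align 1) → ends 6; tail pad 2 to reach multiple of 4; total 8 bytes, alignment 4
score at 0 (size 2, align 2) → ends 2
team at 2 (size 2, align 2) → ends 4
y at 4 (size 8, align 4) → ends 12
pad 4 to align 8 for z
z at 16 (size 8, align 8) → ends 24
hp at 24 (size 2, align 2) → ends 26
pad 2 to align 4 for cooldown
cooldown at 28 (size 4, align 4) → ends 32
x at 32 (size 4, align 4) → ends 36
vy at 36 (size 1, align 1) → ends 37
pad 1 to align 2 for ammo
ammo at 38 (size 2, align 2) → ends 40
target at 40 (size 56, align 8) → ends 96
total 96 bytes, alignment 8
array of 9: 9 × 96 = 864

864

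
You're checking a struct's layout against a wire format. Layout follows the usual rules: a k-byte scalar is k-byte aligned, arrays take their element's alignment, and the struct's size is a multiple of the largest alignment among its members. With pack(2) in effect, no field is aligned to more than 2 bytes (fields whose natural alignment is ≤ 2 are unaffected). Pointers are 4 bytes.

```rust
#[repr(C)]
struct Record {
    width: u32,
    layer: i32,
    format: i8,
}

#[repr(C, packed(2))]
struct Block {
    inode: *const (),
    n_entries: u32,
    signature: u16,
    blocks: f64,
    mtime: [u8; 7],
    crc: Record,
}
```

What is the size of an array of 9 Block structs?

Record: @0: width [4B, align 4] → 4; @4: layer [4B, align 4] → 8; @8: format [1B, align 1] → 9; +3 tail pad (align 4); size 12, align 4
@0: inode [4B, align 2] → 4
@4: n_entries [4B, align 2] → 8
@8: signature [2B, align 2] → 10
@10: blocks [8B, align 2] → 18
@18: mtime [7B, align 1] → 25
+1 pad (align 2)
@26: crc [12B, align 2] → 38
size 38, align 2
array of 9: 9 × 38 = 342

342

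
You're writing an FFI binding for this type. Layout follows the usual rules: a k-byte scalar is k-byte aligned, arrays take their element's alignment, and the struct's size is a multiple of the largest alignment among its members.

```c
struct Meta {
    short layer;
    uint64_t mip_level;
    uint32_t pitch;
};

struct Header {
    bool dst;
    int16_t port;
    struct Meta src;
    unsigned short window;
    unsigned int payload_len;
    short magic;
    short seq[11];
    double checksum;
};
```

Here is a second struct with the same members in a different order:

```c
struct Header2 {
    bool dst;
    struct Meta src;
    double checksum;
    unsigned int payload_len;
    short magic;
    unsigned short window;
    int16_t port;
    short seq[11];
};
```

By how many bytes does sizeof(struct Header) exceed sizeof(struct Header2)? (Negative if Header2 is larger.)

Meta: layer at 0 (size 2, align 2) → ends 2; pad 6 to align 8 for mip_level; mip_level at 8 (size 8, align 8) → ends 16; pitch at 16 (size 4, align 4) → ends 20; tail pad 4 to reach multiple of 8; total 24 bytes, alignment 8
dst at 0 (size 1, align 1) → ends 1
pad 1 to align 2 for port
port at 2 (size 2, align 2) → ends 4
pad 4 to align 8 for src
src at 8 (size 24, align 8) → ends 32
window at 32 (size 2, align 2) → ends 34
pad 2 to align 4 for payload_len
payload_len at 36 (size 4, align 4) → ends 40
magic at 40 (size 2, align 2) → ends 42
seq at 42 (size 22, align 2) → ends 64
checksum at 64 (size 8, align 8) → ends 72
total 72 bytes, alignment 8
— Header2 —
dst at 0 (size 1, align 1) → ends 1
pad 7 to align 8 for src
src at 8 (size 24, align 8) → ends 32
checksum at 32 (size 8, align 8) → ends 40
payload_len at 40 (size 4, align 4) → ends 44
magic at 44 (size 2, align 2) → ends 46
window at 46 (size 2, align 2) → ends 48
port at 48 (size 2, align 2) → ends 50
seq at 50 (size 22, align 2) → ends 72
total 72 bytes, alignment 8
72 − 72 = 0

0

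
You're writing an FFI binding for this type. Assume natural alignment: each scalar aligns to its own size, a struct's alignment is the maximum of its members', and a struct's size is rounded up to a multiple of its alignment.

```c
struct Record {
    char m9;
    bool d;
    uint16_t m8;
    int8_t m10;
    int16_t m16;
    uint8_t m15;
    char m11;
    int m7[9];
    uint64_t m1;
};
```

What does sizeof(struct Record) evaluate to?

0..1  m9  (1B, 1-aligned)
1..2  d  (1B, 1-aligned)
2..4  m8  (2B, 2-aligned)
4..5  m10  (1B, 1-aligned)
5..6  -- padding (1B)
6..8  m16  (2B, 2-aligned)
8..9  m15  (1B, 1-aligned)
9..10  m11  (1B, 1-aligned)
10..12  -- padding (2B)
12..48  m7  (36B, 4-aligned)
48..56  m1  (8B, 8-aligned)
sizeof = 56, alignof = 8

56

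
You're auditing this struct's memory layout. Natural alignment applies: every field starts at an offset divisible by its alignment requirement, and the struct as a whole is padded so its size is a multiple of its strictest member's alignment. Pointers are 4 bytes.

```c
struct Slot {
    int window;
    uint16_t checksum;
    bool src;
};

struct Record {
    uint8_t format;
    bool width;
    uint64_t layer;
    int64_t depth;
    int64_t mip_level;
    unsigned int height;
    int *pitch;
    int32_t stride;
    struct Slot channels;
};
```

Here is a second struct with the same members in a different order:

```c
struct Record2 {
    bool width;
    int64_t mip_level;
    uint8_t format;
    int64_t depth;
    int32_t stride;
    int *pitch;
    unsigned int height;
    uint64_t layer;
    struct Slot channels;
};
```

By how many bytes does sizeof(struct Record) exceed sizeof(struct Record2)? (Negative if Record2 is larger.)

-8

Slot: 0..4  window  (4B, 4-aligned); 4..6  checksum  (2B, 2-aligned); 6..7  src  (1B, 1-aligned); 7..8  -- tail padding (1B); sizeof = 8, alignof = 4
0..1  format  (1B, 1-aligned)
1..2  width  (1B, 1-aligned)
2..8  -- padding (6B)
8..16  layer  (8B, 8-aligned)
16..24  depth  (8B, 8-aligned)
24..32  mip_level  (8B, 8-aligned)
32..36  height  (4B, 4-aligned)
36..40  pitch  (4B, 4-aligned)
40..44  stride  (4B, 4-aligned)
44..52  channels  (8B, 4-aligned)
52..56  -- tail padding (4B)
sizeof = 56, alignof = 8
— Record2 —
0..1  width  (1B, 1-aligned)
1..8  -- padding (7B)
8..16  mip_level  (8B, 8-aligned)
16..17  format  (1B, 1-aligned)
17..24  -- padding (7B)
24..32  depth  (8B, 8-aligned)
32..36  stride  (4B, 4-aligned)
36..40  pitch  (4B, 4-aligned)
40..44  height  (4B, 4-aligned)
44..48  -- padding (4B)
48..56  layer  (8B, 8-aligned)
56..64  channels  (8B, 4-aligned)
sizeof = 64, alignof = 8
56 − 64 = -8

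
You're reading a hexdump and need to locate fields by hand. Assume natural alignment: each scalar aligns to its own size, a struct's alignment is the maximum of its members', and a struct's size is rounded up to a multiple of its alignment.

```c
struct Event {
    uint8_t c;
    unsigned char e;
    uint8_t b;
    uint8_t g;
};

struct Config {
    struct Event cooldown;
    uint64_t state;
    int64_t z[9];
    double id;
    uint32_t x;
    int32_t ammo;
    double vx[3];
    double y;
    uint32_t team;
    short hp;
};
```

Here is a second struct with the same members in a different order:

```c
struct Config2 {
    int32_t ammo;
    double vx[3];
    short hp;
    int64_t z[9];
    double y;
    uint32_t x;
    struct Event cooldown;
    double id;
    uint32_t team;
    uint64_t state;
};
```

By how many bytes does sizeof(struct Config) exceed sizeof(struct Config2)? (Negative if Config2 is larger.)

-8

Event: c at 0 (size 1, align 1) → ends 1; e at 1 (size 1, align 1) → ends 2; b at 2 (size 1, align 1) → ends 3; g at 3 (size 1, align 1) → ends 4; total 4 bytes, alignment 1
cooldown at 0 (size 4, align 1) → ends 4
pad 4 to align 8 for state
state at 8 (size 8, align 8) → ends 16
z at 16 (size 72, align 8) → ends 88
id at 88 (size 8, align 8) → ends 96
x at 96 (size 4, align 4) → ends 100
ammo at 100 (size 4, align 4) → ends 104
vx at 104 (size 24, align 8) → ends 128
y at 128 (size 8, align 8) → ends 136
team at 136 (size 4, align 4) → ends 140
hp at 140 (size 2, align 2) → ends 142
tail pad 2 to reach multiple of 8
total 144 bytes, alignment 8
— Config2 —
ammo at 0 (size 4, align 4) → ends 4
pad 4 to align 8 for vx
vx at 8 (size 24, align 8) → ends 32
hp at 32 (size 2, align 2) → ends 34
pad 6 to align 8 for z
z at 40 (size 72, align 8) → ends 112
y at 112 (size 8, align 8) → ends 120
x at 120 (size 4, align 4) → ends 124
cooldown at 124 (size 4, align 1) → ends 128
id at 128 (size 8, align 8) → ends 136
team at 136 (size 4, align 4) → ends 140
pad 4 to align 8 for state
state at 144 (size 8, align 8) → ends 152
total 152 bytes, alignment 8
144 − 152 = -8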